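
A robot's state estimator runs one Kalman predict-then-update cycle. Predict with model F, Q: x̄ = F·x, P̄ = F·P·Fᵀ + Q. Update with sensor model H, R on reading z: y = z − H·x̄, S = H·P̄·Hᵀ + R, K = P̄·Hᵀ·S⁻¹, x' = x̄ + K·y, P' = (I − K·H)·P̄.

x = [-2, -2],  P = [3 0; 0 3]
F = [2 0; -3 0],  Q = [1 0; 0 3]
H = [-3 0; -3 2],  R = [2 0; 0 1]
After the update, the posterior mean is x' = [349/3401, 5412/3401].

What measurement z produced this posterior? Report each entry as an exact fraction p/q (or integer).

x̄ = F·x = [-4, 6]
P̄ = F·P·Fᵀ + Q = [13 -18; -18 30]
S = H·P̄·Hᵀ + R = [119 225; 225 454]
K = P̄·Hᵀ·S⁻¹ = [-831/3401 -150/3401; -1134/3401 1416/3401]
x' − x̄ = [13953/3401, -14994/3401] = K·y
y = (KᵀK)⁻¹·Kᵀ·(x' − x̄) = [-13, -21]
z = y + H·x̄ = [-13, -21] + [12, 24] = [-1, 3]

z = [-1, 3]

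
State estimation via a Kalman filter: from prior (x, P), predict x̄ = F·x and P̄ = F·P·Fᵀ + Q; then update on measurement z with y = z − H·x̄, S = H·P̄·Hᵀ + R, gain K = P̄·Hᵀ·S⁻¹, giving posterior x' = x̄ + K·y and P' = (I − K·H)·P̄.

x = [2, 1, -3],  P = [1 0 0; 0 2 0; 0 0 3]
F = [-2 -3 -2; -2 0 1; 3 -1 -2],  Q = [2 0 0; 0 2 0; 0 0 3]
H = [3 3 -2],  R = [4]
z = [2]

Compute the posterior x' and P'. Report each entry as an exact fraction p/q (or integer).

x̄ = F·x = [-1, -7, 11]
P̄ = F·P·Fᵀ + Q = [36 -2 12; -2 9 -12; 12 -12 26]
y = z − H·x̄ = [48]
S = H·P̄·Hᵀ + R = [477]
K = P̄·Hᵀ·S⁻¹ = [26/159; 5/53; -52/477]
x' = x̄ + K·y = [363/53, -131/53, 917/159]
P' = (I − K·H)·P̄ = [1232/53 -496/53 3260/159; -496/53 252/53 -376/53; 3260/159 -376/53 9698/477]

x' = [363/53, -131/53, 917/159]
P' = [1232/53 -496/53 3260/159; -496/53 252/53 -376/53; 3260/159 -376/53 9698/477]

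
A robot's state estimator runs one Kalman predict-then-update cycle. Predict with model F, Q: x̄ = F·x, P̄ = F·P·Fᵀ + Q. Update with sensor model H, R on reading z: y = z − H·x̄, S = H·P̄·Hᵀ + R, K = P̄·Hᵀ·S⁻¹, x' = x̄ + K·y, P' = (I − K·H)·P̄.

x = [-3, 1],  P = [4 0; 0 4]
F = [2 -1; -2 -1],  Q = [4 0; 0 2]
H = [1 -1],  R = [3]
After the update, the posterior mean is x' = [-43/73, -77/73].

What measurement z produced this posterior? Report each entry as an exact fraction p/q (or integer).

z = [1]

x̄ = F·x = [-7, 5]
P̄ = F·P·Fᵀ + Q = [24 -12; -12 22]
S = H·P̄·Hᵀ + R = [73]
K = P̄·Hᵀ·S⁻¹ = [36/73; -34/73]
x' − x̄ = [468/73, -442/73] = K·y
y = (KᵀK)⁻¹·Kᵀ·(x' − x̄) = [13]
z = y + H·x̄ = [13] + [-12] = [1]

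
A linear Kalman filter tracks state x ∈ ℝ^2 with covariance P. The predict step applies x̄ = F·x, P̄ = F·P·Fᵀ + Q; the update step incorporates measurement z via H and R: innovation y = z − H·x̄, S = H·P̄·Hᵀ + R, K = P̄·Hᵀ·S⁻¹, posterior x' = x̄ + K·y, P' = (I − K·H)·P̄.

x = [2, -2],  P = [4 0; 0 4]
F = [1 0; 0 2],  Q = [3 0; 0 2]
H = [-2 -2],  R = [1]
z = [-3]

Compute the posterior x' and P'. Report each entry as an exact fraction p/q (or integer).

x̄ = F·x = [2, -4]
P̄ = F·P·Fᵀ + Q = [7 0; 0 18]
y = z − H·x̄ = [-7]
S = H·P̄·Hᵀ + R = [101]
K = P̄·Hᵀ·S⁻¹ = [-14/101; -36/101]
x' = x̄ + K·y = [300/101, -152/101]
P' = (I − K·H)·P̄ = [511/101 -504/101; -504/101 522/101]

x' = [300/101, -152/101]
P' = [511/101 -504/101; -504/101 522/101]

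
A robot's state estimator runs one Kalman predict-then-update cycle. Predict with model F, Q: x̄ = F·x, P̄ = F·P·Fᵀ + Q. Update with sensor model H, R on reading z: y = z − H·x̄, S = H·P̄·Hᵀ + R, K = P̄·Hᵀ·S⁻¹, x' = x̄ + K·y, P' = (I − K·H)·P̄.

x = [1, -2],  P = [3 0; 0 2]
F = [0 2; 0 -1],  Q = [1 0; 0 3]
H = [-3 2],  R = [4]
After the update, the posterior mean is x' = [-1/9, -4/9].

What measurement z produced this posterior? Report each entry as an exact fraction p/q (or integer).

x̄ = F·x = [-4, 2]
P̄ = F·P·Fᵀ + Q = [9 -4; -4 5]
S = H·P̄·Hᵀ + R = [153]
K = P̄·Hᵀ·S⁻¹ = [-35/153; 22/153]
x' − x̄ = [35/9, -22/9] = K·y
y = (KᵀK)⁻¹·Kᵀ·(x' − x̄) = [-17]
z = y + H·x̄ = [-17] + [16] = [-1]

z = [-1]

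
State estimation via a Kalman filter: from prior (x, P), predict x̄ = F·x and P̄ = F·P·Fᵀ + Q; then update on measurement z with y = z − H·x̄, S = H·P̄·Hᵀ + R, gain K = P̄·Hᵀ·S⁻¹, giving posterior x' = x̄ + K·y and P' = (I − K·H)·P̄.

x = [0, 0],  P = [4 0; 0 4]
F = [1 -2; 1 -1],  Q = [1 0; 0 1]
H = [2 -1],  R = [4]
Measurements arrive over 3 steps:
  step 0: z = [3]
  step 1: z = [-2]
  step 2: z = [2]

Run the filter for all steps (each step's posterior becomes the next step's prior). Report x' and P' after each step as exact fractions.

step 0: x' = [90/49, 45/49], P' = [129/49 138/49; 138/49 216/49]
step 1: x' = [-901/1686, 679/843], P' = [2699/1686 1033/843; 1033/843 1714/843]
step 2: x' = [165/2137, -1980/2137], P' = [54116/36329 42996/36329; 42996/36329 73860/36329]

step 0: x̄ = F·x = [0, 0]
step 0: P̄ = F·P·Fᵀ + Q = [21 12; 12 9]
step 0: y = z − H·x̄ = [3]
step 0: S = H·P̄·Hᵀ + R = [49]
step 0: K = P̄·Hᵀ·S⁻¹ = [30/49; 15/49]
step 0: x' = x̄ + K·y = [90/49, 45/49]
step 0: P' = (I − K·H)·P̄ = [129/49 138/49; 138/49 216/49]
step 1: x̄ = F·x = [0, 45/49]
step 1: P̄ = F·P·Fᵀ + Q = [10 3; 3 118/49]
step 1: y = z − H·x̄ = [-53/49]
step 1: S = H·P̄·Hᵀ + R = [1686/49]
step 1: K = P̄·Hᵀ·S⁻¹ = [833/1686; 88/843]
step 1: x' = x̄ + K·y = [-901/1686, 679/843]
step 1: P' = (I − K·H)·P̄ = [2699/1686 1033/843; 1033/843 1714/843]
step 2: x̄ = F·x = [-3617/1686, -753/562]
step 2: P̄ = F·P·Fᵀ + Q = [9833/1686 1119/562; 1119/562 1227/562]
step 2: y = z − H·x̄ = [8347/1686]
step 2: S = H·P̄·Hᵀ + R = [36329/1686]
step 2: K = P̄·Hᵀ·S⁻¹ = [16309/36329; 3033/36329]
step 2: x' = x̄ + K·y = [165/2137, -1980/2137]
step 2: P' = (I − K·H)·P̄ = [54116/36329 42996/36329; 42996/36329 73860/36329]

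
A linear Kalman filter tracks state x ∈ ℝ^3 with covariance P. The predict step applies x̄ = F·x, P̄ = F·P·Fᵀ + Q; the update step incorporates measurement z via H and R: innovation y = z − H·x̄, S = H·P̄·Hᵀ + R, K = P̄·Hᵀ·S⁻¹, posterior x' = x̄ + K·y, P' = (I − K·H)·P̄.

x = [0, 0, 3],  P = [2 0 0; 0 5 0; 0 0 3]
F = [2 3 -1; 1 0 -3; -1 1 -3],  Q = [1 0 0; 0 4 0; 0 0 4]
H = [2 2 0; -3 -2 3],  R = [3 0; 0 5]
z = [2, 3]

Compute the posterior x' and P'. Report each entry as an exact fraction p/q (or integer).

x̄ = F·x = [-3, -9, -9]
P̄ = F·P·Fᵀ + Q = [57 13 20; 13 33 25; 20 25 38]
y = z − H·x̄ = [26, 3]
S = H·P̄·Hᵀ + R = [467 -334; -334 488]
K = P̄·Hᵀ·S⁻¹ = [11281/58170 -17219/116340; 8719/29085 8359/58170; 11314/29085 7982/29085]
x' = x̄ + K·y = [37187/23268, -9013/11634, 11269/5817]
P' = (I − K·H)·P̄ = [1113697/116340 -539927/58170 91274/29085; -539927/58170 283042/29085 -74303/29085; 91274/29085 -74303/29085 55042/29085]

x' = [37187/23268, -9013/11634, 11269/5817]
P' = [1113697/116340 -539927/58170 91274/29085; -539927/58170 283042/29085 -74303/29085; 91274/29085 -74303/29085 55042/29085]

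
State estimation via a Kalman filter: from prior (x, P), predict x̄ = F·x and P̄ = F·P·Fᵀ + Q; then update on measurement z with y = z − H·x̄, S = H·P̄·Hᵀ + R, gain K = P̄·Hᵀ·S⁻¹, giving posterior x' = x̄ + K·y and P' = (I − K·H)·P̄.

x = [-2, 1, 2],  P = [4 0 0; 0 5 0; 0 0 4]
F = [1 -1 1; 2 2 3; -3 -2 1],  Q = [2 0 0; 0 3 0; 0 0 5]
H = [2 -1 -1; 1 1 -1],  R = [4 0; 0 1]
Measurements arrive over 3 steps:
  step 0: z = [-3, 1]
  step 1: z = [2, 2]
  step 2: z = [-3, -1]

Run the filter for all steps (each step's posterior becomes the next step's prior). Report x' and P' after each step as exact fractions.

step 0: x̄ = F·x = [-1, 4, 6]
step 0: P̄ = F·P·Fᵀ + Q = [15 10 2; 10 75 -32; 2 -32 65]
step 0: y = z − H·x̄ = [9, 4]
step 0: S = H·P̄·Hᵀ + R = [92 24; 24 236]
step 0: K = P̄·Hᵀ·S⁻¹ = [231/1321 421/5284; -2059/5284 2829/5284; -1141/5284 -2011/5284]
step 0: x' = x̄ + K·y = [1179/1321, 13921/5284, 13391/5284]
step 0: P' = (I − K·H)·P̄ = [52945/5284 24835/5284 77359/5284; 24835/5284 8975/2642 9989/1321; 77359/5284 9989/1321 59663/2642]
step 1: x̄ = F·x = [2093/2642, 77447/5284, -28599/5284]
step 1: P̄ = F·P·Fᵀ + Q = [225925/5284 774807/5284 -63340/1321; 774807/5284 1489913/2642 -981179/5284; -63340/1321 -981179/5284 368093/5284]
step 1: y = z − H·x̄ = [12761/1321, -24916/1321]
step 1: S = H·P̄·Hᵀ + R = [224609/5284 -156249/1321; -156249/1321 1899455/1321]
step 1: K = P̄·Hᵀ·S⁻¹ = [48262113/249038371 45076174/249038371; -85504987/249038371 148194960/249038371; -36617878/249038371 -55542628/249038371]
step 1: x' = x̄ + K·y = [-373393599/498076742, 115863489/996153484, -2616026389/996153484]
step 1: P' = (I − K·H)·P̄ = [585394217/249038371 437421939/498076742 1518058025/498076742; 437421939/498076742 1417851755/996153484 1699915793/996153484; 1518058025/498076742 1699915793/996153484 4958202355/996153484]
step 2: x̄ = F·x = [-869669269/249038371, -9109926585/996153484, -607391773/996153484]
step 2: P̄ = F·P·Fᵀ + Q = [2908162676/249038371 7550680437/249038371 -2381990085/249038371; 7550680437/249038371 126481129279/996153484 -41647175465/996153484; -2381990085/249038371 -41647175465/996153484 22166335671/996153484]
step 2: y = z − H·x̄ = [-2874212329/498076742, 2746264601/249038371]
step 2: S = H·P̄·Hᵀ + R = [8292321285/249038371 -5565722358/249038371; -5565722358/249038371 81007996061/249038371]
step 2: K = P̄·Hᵀ·S⁻¹ = [497642694404/2572965210351 147346599110/857655070117; -1756856254061/5145930420702 504829262638/857655070117; -750439420537/5145930420702 -202715101274/857655070117]
step 2: x' = x̄ + K·y = [-6982200786457/2572965210351, -3519958504655/5145930420702, -12219778266439/5145930420702]
step 2: P' = (I − K·H)·P̄ = [5959528464016/2572965210351 2205498741865/2572965210351 7722987408551/2572965210351; 2205498741865/2572965210351 7233699037901/5145930420702 8615720945803/5145930420702; 7722987408551/2572965210351 8615720945803/5145930420702 25277986370549/5145930420702]

step 0: x' = [1179/1321, 13921/5284, 13391/5284], P' = [52945/5284 24835/5284 77359/5284; 24835/5284 8975/2642 9989/1321; 77359/5284 9989/1321 59663/2642]
step 1: x' = [-373393599/498076742, 115863489/996153484, -2616026389/996153484], P' = [585394217/249038371 437421939/498076742 1518058025/498076742; 437421939/498076742 1417851755/996153484 1699915793/996153484; 1518058025/498076742 1699915793/996153484 4958202355/996153484]
step 2: x' = [-6982200786457/2572965210351, -3519958504655/5145930420702, -12219778266439/5145930420702], P' = [5959528464016/2572965210351 2205498741865/2572965210351 7722987408551/2572965210351; 2205498741865/2572965210351 7233699037901/5145930420702 8615720945803/5145930420702; 7722987408551/2572965210351 8615720945803/5145930420702 25277986370549/5145930420702]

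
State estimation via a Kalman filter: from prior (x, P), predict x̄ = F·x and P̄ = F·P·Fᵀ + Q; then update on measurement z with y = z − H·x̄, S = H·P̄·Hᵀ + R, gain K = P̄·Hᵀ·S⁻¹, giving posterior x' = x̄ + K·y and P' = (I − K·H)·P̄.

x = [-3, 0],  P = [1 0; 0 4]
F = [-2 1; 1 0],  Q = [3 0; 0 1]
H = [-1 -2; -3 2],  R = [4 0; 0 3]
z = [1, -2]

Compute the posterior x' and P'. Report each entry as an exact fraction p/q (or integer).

x̄ = F·x = [6, -3]
P̄ = F·P·Fᵀ + Q = [11 -2; -2 2]
y = z − H·x̄ = [1, 22]
S = H·P̄·Hᵀ + R = [15 17; 17 134]
K = P̄·Hᵀ·S⁻¹ = [-309/1721 -436/1721; -438/1721 184/1721]
x' = x̄ + K·y = [425/1721, -1553/1721]
P' = (I − K·H)·P̄ = [636/1721 300/1721; 300/1721 726/1721]

x' = [425/1721, -1553/1721]
P' = [636/1721 300/1721; 300/1721 726/1721]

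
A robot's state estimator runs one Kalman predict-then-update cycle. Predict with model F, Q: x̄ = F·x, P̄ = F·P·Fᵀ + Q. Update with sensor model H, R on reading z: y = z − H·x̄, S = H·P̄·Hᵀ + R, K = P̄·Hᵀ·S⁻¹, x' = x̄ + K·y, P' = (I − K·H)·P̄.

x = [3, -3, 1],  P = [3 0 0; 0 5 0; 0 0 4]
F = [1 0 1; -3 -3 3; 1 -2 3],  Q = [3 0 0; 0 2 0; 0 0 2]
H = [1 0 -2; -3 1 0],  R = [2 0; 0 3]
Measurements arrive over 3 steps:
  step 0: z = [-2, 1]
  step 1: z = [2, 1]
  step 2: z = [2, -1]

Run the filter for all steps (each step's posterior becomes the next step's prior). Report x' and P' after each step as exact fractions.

step 0: x' = [-19870/33659, -34585/33659, 27564/33659], P' = [64626/33659 174942/33659 37390/33659; 174942/33659 567231/33659 102855/33659; 37390/33659 102855/33659 37878/33659]
step 1: x' = [1104626/197690077, 156961879/197690077, -492542308/593070231], P' = [281942746/197690077 734654136/197690077 167236254/197690077; 734654136/197690077 2447355324/197690077 453852915/197690077; 167236254/197690077 453852915/197690077 571980203/593070231]
step 2: x' = [-94376680472/233798702525, -477159022298/233798702525, -618021931771/467597405050], P' = [328126006717/233798702525 1702577979681/467597405050 388725597381/467597405050; 1702577979681/467597405050 11341576186683/935194810100 2103366531483/935194810100; 388725597381/467597405050 2103366531483/935194810100 1785132860091/1870389620200]

step 0: x̄ = F·x = [4, 3, 12]
step 0: P̄ = F·P·Fᵀ + Q = [10 3 15; 3 110 57; 15 57 61]
step 0: y = z − H·x̄ = [18, 10]
step 0: S = H·P̄·Hᵀ + R = [196 -51; -51 185]
step 0: K = P̄·Hᵀ·S⁻¹ = [-5077/33659 -6312/33659; -15384/33659 14135/33659; -19183/33659 -3105/33659]
step 0: x' = x̄ + K·y = [-19870/33659, -34585/33659, 27564/33659]
step 0: P' = (I − K·H)·P̄ = [64626/33659 174942/33659 37390/33659; 174942/33659 567231/33659 102855/33659; 37390/33659 102855/33659 37878/33659]
step 1: x̄ = F·x = [7694/33659, 246057/33659, 131992/33659]
step 1: P̄ = F·P·Fᵀ + Q = [278261/33659 -913635/33659 -227774/33659; -913635/33659 6719479/33659 2308071/33659; -227774/33659 2308071/33659 1032082/33659]
step 1: y = z − H·x̄ = [323608/33659, -189316/33659]
step 1: S = H·P̄·Hᵀ + R = [5385003/33659 -7731204/33659; -7731204/33659 14806615/33659]
step 1: K = P̄·Hᵀ·S⁻¹ = [-26264881/197690077 -2850618/15206929; -86525847/197690077 6240844/15206929; -321125822/593070231 -1227073/15206929]
step 1: x' = x̄ + K·y = [1104626/197690077, 156961879/197690077, -492542308/593070231]
step 1: P' = (I − K·H)·P̄ = [281942746/197690077 734654136/197690077 167236254/197690077; 734654136/197690077 2447355324/197690077 453852915/197690077; 167236254/197690077 453852915/197690077 571980203/593070231]
step 2: x̄ = F·x = [-489228430/593070231, -966741823/197690077, -61950880/15206929]
step 2: P̄ = F·P·Fᵀ + Q = [4200436658/593070231 -3839369188/197690077 -65703549/15206929; -3839369188/197690077 28719172799/197690077 765153498/15206929; -65703549/15206929 765153498/15206929 369326985/15206929]
step 2: y = z − H·x̄ = [-3156799748/593070231, 279823316/197690077]
step 2: S = H·P̄·Hᵀ + R = [73251340424/593070231 -33058673616/197690077; -33058673616/197690077 64949768132/197690077]
step 2: K = P̄·Hᵀ·S⁻¹ = [-30299795332/233798702525 -88726020207/467597405050; -200394275901/467597405050 375369436199/935194810100; -1007681665329/1870389620200 -76329017601/935194810100]
step 2: x' = x̄ + K·y = [-94376680472/233798702525, -477159022298/233798702525, -618021931771/467597405050]
step 2: P' = (I − K·H)·P̄ = [328126006717/233798702525 1702577979681/467597405050 388725597381/467597405050; 1702577979681/467597405050 11341576186683/935194810100 2103366531483/935194810100; 388725597381/467597405050 2103366531483/935194810100 1785132860091/1870389620200]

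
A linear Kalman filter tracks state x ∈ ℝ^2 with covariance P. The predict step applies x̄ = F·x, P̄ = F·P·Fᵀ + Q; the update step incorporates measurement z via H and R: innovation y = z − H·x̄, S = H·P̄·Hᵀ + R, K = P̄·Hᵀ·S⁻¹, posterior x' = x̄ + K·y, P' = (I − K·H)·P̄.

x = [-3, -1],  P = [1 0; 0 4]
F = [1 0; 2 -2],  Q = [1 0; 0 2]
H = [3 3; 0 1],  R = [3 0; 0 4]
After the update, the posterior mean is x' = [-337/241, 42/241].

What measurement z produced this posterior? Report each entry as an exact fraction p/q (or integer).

z = [-3, -2]

x̄ = F·x = [-3, -4]
P̄ = F·P·Fᵀ + Q = [2 2; 2 22]
S = H·P̄·Hᵀ + R = [255 72; 72 26]
K = P̄·Hᵀ·S⁻¹ = [28/241 -59/241; 48/241 71/241]
x' − x̄ = [386/241, 1006/241] = K·y
y = (KᵀK)⁻¹·Kᵀ·(x' − x̄) = [18, 2]
z = y + H·x̄ = [18, 2] + [-21, -4] = [-3, -2]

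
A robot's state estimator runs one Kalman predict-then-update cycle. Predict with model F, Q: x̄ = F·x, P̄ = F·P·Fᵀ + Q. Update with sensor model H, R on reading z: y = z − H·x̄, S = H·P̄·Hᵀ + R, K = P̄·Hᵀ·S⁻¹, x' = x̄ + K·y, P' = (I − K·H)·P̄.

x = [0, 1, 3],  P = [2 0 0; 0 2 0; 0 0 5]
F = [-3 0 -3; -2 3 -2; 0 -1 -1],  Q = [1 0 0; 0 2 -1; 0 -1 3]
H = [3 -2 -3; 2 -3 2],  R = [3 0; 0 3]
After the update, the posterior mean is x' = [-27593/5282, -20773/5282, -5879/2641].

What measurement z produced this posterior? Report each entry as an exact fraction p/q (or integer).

z = [-1, -3]

x̄ = F·x = [-9, -3, -4]
P̄ = F·P·Fᵀ + Q = [64 42 15; 42 48 3; 15 3 10]
S = H·P̄·Hᵀ + R = [123 81; 81 311]
K = P̄·Hᵀ·S⁻¹ = [5667/10564 -389/10564; 3635/10564 -2781/10564; -87/5282 719/5282]
x' − x̄ = [19945/5282, -4927/5282, 4685/2641] = K·y
y = (KᵀK)⁻¹·Kᵀ·(x' − x̄) = [8, 14]
z = y + H·x̄ = [8, 14] + [-9, -17] = [-1, -3]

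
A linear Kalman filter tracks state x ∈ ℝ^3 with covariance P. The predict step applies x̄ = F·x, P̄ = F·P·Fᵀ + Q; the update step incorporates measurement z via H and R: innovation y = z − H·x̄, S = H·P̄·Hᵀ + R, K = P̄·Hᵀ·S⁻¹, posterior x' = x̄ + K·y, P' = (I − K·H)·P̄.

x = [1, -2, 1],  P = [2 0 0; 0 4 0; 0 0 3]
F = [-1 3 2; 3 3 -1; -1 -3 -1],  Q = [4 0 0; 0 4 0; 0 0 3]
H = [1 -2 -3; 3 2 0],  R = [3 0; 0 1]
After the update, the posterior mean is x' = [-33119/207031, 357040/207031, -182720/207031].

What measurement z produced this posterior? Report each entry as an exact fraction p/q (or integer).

z = [-1, 3]

x̄ = F·x = [-5, -4, 4]
P̄ = F·P·Fᵀ + Q = [54 24 -40; 24 61 -39; -40 -39 44]
S = H·P̄·Hᵀ + R = [373 416; 416 1019]
K = P̄·Hᵀ·S⁻¹ = [41034/207031 25914/207031; -61343/207031 64458/207031; -13418/207031 -34750/207031]
x' − x̄ = [1002036/207031, 1185164/207031, -1010844/207031] = K·y
y = (KᵀK)⁻¹·Kᵀ·(x' − x̄) = [8, 26]
z = y + H·x̄ = [8, 26] + [-9, -23] = [-1, 3]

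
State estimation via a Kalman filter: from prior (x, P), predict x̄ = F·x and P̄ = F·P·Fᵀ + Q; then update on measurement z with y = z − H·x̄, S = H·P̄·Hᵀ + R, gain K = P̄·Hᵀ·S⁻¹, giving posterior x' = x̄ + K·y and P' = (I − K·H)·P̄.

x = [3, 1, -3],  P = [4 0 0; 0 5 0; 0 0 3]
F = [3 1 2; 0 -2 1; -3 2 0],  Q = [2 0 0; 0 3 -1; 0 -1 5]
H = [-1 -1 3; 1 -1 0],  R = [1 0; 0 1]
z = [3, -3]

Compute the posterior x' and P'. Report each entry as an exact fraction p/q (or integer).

x' = [-230947/39757, -116600/39757, -76349/39757]
P' = [395043/79514 173662/39757 244451/79514; 173662/39757 189107/39757 119428/39757; 244451/79514 119428/39757 167929/79514]

x̄ = F·x = [4, -5, -7]
P̄ = F·P·Fᵀ + Q = [55 -4 -26; -4 26 -21; -26 -21 61]
y = z − H·x̄ = [23, -12]
S = H·P̄·Hᵀ + R = [905 -44; -44 90]
K = P̄·Hᵀ·S⁻¹ = [-4507/39757 47719/79514; -4485/39757 -15445/39757; 10240/39757 5595/79514]
x' = x̄ + K·y = [-230947/39757, -116600/39757, -76349/39757]
P' = (I − K·H)·P̄ = [395043/79514 173662/39757 244451/79514; 173662/39757 189107/39757 119428/39757; 244451/79514 119428/39757 167929/79514]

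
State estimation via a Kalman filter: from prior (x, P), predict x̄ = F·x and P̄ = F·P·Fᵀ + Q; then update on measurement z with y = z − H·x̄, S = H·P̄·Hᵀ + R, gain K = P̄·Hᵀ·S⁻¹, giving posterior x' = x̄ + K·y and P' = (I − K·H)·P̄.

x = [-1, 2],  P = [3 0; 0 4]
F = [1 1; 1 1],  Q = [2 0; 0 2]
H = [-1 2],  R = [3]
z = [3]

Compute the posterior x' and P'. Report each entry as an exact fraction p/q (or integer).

x' = [3/2, 21/10]
P' = [31/4 17/4; 17/4 59/20]

x̄ = F·x = [1, 1]
P̄ = F·P·Fᵀ + Q = [9 7; 7 9]
y = z − H·x̄ = [2]
S = H·P̄·Hᵀ + R = [20]
K = P̄·Hᵀ·S⁻¹ = [1/4; 11/20]
x' = x̄ + K·y = [3/2, 21/10]
P' = (I − K·H)·P̄ = [31/4 17/4; 17/4 59/20]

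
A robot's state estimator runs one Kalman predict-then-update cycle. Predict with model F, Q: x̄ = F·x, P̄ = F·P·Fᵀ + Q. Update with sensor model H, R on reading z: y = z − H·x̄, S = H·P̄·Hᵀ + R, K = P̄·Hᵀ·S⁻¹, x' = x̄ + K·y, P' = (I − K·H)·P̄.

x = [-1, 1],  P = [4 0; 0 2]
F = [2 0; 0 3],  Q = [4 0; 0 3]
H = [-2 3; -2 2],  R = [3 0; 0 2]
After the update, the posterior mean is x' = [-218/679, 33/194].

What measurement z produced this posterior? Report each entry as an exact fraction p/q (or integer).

x̄ = F·x = [-2, 3]
P̄ = F·P·Fᵀ + Q = [20 0; 0 21]
S = H·P̄·Hᵀ + R = [272 206; 206 166]
K = P̄·Hᵀ·S⁻¹ = [400/679 -660/679; 129/194 -111/194]
x' − x̄ = [1140/679, -549/194] = K·y
y = (KᵀK)⁻¹·Kᵀ·(x' − x̄) = [-12, -9]
z = y + H·x̄ = [-12, -9] + [13, 10] = [1, 1]

z = [1, 1]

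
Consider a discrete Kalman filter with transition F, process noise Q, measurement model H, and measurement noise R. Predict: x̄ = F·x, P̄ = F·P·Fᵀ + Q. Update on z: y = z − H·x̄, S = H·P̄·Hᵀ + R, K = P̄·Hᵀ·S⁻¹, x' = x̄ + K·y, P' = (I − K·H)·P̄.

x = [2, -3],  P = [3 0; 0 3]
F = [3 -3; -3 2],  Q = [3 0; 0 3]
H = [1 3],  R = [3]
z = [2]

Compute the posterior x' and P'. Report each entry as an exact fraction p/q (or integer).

x' = [121/28, -51/56]
P' = [291/14 -207/28; -207/28 165/56]

x̄ = F·x = [15, -12]
P̄ = F·P·Fᵀ + Q = [57 -45; -45 42]
y = z − H·x̄ = [23]
S = H·P̄·Hᵀ + R = [168]
K = P̄·Hᵀ·S⁻¹ = [-13/28; 27/56]
x' = x̄ + K·y = [121/28, -51/56]
P' = (I − K·H)·P̄ = [291/14 -207/28; -207/28 165/56]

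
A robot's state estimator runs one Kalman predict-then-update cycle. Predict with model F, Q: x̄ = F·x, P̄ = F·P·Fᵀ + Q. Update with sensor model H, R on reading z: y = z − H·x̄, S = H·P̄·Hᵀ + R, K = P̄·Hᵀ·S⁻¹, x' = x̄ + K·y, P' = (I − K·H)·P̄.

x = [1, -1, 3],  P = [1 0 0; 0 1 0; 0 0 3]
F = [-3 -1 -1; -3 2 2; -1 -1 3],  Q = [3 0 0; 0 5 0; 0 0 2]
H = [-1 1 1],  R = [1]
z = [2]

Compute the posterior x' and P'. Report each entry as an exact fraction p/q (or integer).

x̄ = F·x = [-5, 1, 9]
P̄ = F·P·Fᵀ + Q = [16 1 -5; 1 30 19; -5 19 31]
y = z − H·x̄ = [-13]
S = H·P̄·Hᵀ + R = [124]
K = P̄·Hᵀ·S⁻¹ = [-5/31; 12/31; 55/124]
x' = x̄ + K·y = [-90/31, -125/31, 401/124]
P' = (I − K·H)·P̄ = [396/31 271/31 120/31; 271/31 354/31 -71/31; 120/31 -71/31 819/124]

x' = [-90/31, -125/31, 401/124]
P' = [396/31 271/31 120/31; 271/31 354/31 -71/31; 120/31 -71/31 819/124]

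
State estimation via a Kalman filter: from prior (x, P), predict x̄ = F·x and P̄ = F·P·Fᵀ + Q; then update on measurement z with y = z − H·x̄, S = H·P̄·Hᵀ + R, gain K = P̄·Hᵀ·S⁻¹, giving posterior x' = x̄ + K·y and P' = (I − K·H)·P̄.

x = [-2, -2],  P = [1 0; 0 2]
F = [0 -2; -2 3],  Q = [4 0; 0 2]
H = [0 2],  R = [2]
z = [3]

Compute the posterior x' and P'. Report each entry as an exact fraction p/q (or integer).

x̄ = F·x = [4, -2]
P̄ = F·P·Fᵀ + Q = [12 -12; -12 24]
y = z − H·x̄ = [7]
S = H·P̄·Hᵀ + R = [98]
K = P̄·Hᵀ·S⁻¹ = [-12/49; 24/49]
x' = x̄ + K·y = [16/7, 10/7]
P' = (I − K·H)·P̄ = [300/49 -12/49; -12/49 24/49]

x' = [16/7, 10/7]
P' = [300/49 -12/49; -12/49 24/49]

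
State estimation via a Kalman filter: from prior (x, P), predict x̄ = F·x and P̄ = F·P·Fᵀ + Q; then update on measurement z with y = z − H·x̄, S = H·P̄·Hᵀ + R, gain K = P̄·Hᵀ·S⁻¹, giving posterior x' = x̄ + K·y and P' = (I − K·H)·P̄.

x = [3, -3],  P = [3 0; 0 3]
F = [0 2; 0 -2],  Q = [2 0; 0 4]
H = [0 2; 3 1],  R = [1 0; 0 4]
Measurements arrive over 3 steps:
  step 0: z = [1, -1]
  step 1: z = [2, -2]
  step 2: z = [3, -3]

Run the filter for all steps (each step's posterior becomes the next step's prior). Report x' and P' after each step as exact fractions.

step 0: x' = [-339/535, 896/1605], P' = [236/535 -48/535; -48/535 392/1605]
step 1: x' = [-355886/488369, 430620/488369], P' = [198664/488369 -36508/488369; -36508/488369 116092/488369]
step 2: x' = [-158487801/147097165, 193551258/147097165], P' = [59774072/147097165 -10968476/147097165; -10968476/147097165 34954908/147097165]

step 0: x̄ = F·x = [-6, 6]
step 0: P̄ = F·P·Fᵀ + Q = [14 -12; -12 16]
step 0: y = z − H·x̄ = [-11, 11]
step 0: S = H·P̄·Hᵀ + R = [65 -40; -40 74]
step 0: K = P̄·Hᵀ·S⁻¹ = [-96/535 33/107; 784/1605 -2/321]
step 0: x' = x̄ + K·y = [-339/535, 896/1605]
step 0: P' = (I − K·H)·P̄ = [236/535 -48/535; -48/535 392/1605]
step 1: x̄ = F·x = [1792/1605, -1792/1605]
step 1: P̄ = F·P·Fᵀ + Q = [4778/1605 -1568/1605; -1568/1605 7988/1605]
step 1: y = z − H·x̄ = [6794/1605, -6794/1605]
step 1: S = H·P̄·Hᵀ + R = [33557/1605 6568/1605; 6568/1605 48002/1605]
step 1: K = P̄·Hᵀ·S⁻¹ = [-73016/488369 139871/488369; 232184/488369 1642/488369]
step 1: x' = x̄ + K·y = [-355886/488369, 430620/488369]
step 1: P' = (I − K·H)·P̄ = [198664/488369 -36508/488369; -36508/488369 116092/488369]
step 2: x̄ = F·x = [861240/488369, -861240/488369]
step 2: P̄ = F·P·Fᵀ + Q = [1441106/488369 -464368/488369; -464368/488369 2417844/488369]
step 2: y = z − H·x̄ = [3187587/488369, -3187587/488369]
step 2: S = H·P̄·Hᵀ + R = [10159745/488369 2049480/488369; 2049480/488369 14555066/488369]
step 2: K = P̄·Hᵀ·S⁻¹ = [-21936952/147097165 8417687/29419433; 69909816/147097165 102474/29419433]
step 2: x' = x̄ + K·y = [-158487801/147097165, 193551258/147097165]
step 2: P' = (I − K·H)·P̄ = [59774072/147097165 -10968476/147097165; -10968476/147097165 34954908/147097165]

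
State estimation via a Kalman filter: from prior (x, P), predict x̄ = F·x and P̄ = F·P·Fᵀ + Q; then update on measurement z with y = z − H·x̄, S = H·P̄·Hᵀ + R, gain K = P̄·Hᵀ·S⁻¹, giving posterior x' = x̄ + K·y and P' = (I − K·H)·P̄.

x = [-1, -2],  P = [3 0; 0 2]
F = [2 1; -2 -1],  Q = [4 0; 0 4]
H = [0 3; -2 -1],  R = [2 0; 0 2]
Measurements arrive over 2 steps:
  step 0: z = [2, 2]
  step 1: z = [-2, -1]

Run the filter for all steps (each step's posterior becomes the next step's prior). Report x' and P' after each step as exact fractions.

step 0: x̄ = F·x = [-4, 4]
step 0: P̄ = F·P·Fᵀ + Q = [18 -14; -14 18]
step 0: y = z − H·x̄ = [-10, -2]
step 0: S = H·P̄·Hᵀ + R = [164 30; 30 36]
step 0: K = P̄·Hᵀ·S⁻¹ = [-71/417 -587/1251; 137/417 5/1251]
step 0: x' = x̄ + K·y = [-1700/1251, 884/1251]
step 0: P' = (I − K·H)·P̄ = [658/1251 -142/1251; -142/1251 274/1251]
step 1: x̄ = F·x = [-2516/1251, 2516/1251]
step 1: P̄ = F·P·Fᵀ + Q = [7342/1251 -2338/1251; -2338/1251 7342/1251]
step 1: y = z − H·x̄ = [-3350/417, -3767/1251]
step 1: S = H·P̄·Hᵀ + R = [7620/139 -2666/417; -2666/417 29860/1251]
step 1: K = P̄·Hᵀ·S⁻¹ = [-61587/396449 -180413/396449; 127173/396449 -1333/396449]
step 1: x' = x̄ + K·y = [240687/396449, -220305/396449]
step 1: P' = (I − K·H)·P̄ = [200942/396449 -41058/396449; -41058/396449 84782/396449]

step 0: x' = [-1700/1251, 884/1251], P' = [658/1251 -142/1251; -142/1251 274/1251]
step 1: x' = [240687/396449, -220305/396449], P' = [200942/396449 -41058/396449; -41058/396449 84782/396449]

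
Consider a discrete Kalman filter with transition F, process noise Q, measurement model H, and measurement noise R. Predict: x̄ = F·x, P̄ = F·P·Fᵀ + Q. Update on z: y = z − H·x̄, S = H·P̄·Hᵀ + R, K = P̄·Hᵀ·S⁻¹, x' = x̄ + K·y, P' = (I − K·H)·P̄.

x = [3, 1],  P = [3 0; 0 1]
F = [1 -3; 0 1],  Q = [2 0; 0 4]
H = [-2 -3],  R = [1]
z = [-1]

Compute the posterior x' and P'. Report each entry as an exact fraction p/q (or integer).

x' = [-19/33, 8/11]
P' = [563/66 -123/22; -123/22 83/22]

x̄ = F·x = [0, 1]
P̄ = F·P·Fᵀ + Q = [14 -3; -3 5]
y = z − H·x̄ = [2]
S = H·P̄·Hᵀ + R = [66]
K = P̄·Hᵀ·S⁻¹ = [-19/66; -3/22]
x' = x̄ + K·y = [-19/33, 8/11]
P' = (I − K·H)·P̄ = [563/66 -123/22; -123/22 83/22]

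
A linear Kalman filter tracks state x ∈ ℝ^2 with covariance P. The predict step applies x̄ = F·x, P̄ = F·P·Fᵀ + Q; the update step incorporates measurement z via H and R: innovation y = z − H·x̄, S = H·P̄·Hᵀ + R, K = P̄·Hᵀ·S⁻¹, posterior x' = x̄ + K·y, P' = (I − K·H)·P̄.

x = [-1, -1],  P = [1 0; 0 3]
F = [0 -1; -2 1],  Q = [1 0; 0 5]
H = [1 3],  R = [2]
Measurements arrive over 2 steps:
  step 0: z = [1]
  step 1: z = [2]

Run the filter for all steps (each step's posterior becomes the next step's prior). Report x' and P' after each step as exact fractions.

step 0: x̄ = F·x = [1, 1]
step 0: P̄ = F·P·Fᵀ + Q = [4 -3; -3 12]
step 0: y = z − H·x̄ = [-3]
step 0: S = H·P̄·Hᵀ + R = [96]
step 0: K = P̄·Hᵀ·S⁻¹ = [-5/96; 11/32]
step 0: x' = x̄ + K·y = [37/32, -1/32]
step 0: P' = (I − K·H)·P̄ = [359/96 -41/32; -41/32 21/32]
step 1: x̄ = F·x = [1/32, -75/32]
step 1: P̄ = F·P·Fᵀ + Q = [53/32 -103/32; -103/32 2471/96]
step 1: y = z − H·x̄ = [9]
step 1: S = H·P̄·Hᵀ + R = [216]
step 1: K = P̄·Hᵀ·S⁻¹ = [-1/27; 37/108]
step 1: x' = x̄ + K·y = [-29/96, 71/96]
step 1: P' = (I − K·H)·P̄ = [1175/864 -413/864; -413/864 335/864]

step 0: x' = [37/32, -1/32], P' = [359/96 -41/32; -41/32 21/32]
step 1: x' = [-29/96, 71/96], P' = [1175/864 -413/864; -413/864 335/864]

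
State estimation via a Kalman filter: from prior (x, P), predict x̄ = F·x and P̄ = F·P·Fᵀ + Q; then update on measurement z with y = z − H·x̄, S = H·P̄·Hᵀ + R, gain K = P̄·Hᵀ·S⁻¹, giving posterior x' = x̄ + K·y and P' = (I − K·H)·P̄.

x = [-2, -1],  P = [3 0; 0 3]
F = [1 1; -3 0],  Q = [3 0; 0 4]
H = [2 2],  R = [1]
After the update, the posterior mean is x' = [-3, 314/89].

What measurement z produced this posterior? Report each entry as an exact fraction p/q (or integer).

x̄ = F·x = [-3, 6]
P̄ = F·P·Fᵀ + Q = [9 -9; -9 31]
S = H·P̄·Hᵀ + R = [89]
K = P̄·Hᵀ·S⁻¹ = [0; 44/89]
x' − x̄ = [0, -220/89] = K·y
y = (KᵀK)⁻¹·Kᵀ·(x' − x̄) = [-5]
z = y + H·x̄ = [-5] + [6] = [1]

z = [1]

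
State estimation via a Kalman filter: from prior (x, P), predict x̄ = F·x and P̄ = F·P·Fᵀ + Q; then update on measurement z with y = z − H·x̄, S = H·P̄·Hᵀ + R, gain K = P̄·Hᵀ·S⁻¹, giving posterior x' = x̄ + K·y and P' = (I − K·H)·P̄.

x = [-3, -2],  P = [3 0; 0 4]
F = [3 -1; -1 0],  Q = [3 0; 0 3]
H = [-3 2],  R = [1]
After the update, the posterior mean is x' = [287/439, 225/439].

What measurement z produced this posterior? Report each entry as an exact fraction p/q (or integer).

z = [-1]

x̄ = F·x = [-7, 3]
P̄ = F·P·Fᵀ + Q = [34 -9; -9 6]
S = H·P̄·Hᵀ + R = [439]
K = P̄·Hᵀ·S⁻¹ = [-120/439; 39/439]
x' − x̄ = [3360/439, -1092/439] = K·y
y = (KᵀK)⁻¹·Kᵀ·(x' − x̄) = [-28]
z = y + H·x̄ = [-28] + [27] = [-1]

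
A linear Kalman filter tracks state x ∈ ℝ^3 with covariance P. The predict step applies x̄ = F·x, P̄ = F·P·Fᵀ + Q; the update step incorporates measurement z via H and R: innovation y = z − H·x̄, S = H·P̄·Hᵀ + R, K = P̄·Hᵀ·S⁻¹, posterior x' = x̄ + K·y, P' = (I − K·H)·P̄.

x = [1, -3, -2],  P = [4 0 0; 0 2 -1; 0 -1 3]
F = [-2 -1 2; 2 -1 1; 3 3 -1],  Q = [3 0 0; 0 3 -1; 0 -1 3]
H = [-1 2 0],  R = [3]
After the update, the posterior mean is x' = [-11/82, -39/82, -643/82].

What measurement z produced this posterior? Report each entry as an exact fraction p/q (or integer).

x̄ = F·x = [-3, 3, -4]
P̄ = F·P·Fᵀ + Q = [37 -5 -43; -5 26 10; -43 10 66]
S = H·P̄·Hᵀ + R = [164]
K = P̄·Hᵀ·S⁻¹ = [-47/164; 57/164; 63/164]
x' − x̄ = [235/82, -285/82, -315/82] = K·y
y = (KᵀK)⁻¹·Kᵀ·(x' − x̄) = [-10]
z = y + H·x̄ = [-10] + [9] = [-1]

z = [-1]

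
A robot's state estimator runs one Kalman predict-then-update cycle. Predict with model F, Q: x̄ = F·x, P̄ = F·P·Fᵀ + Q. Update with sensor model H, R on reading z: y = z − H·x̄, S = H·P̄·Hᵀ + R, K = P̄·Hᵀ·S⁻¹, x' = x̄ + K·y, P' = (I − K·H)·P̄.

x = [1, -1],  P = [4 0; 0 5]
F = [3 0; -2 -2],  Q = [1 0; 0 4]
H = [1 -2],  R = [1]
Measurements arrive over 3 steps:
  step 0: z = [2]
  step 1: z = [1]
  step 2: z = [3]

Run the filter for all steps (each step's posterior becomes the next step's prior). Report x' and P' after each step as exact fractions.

step 0: x' = [797/294, 52/147], P' = [3653/294 892/147; 892/147 472/147]
step 1: x' = [525698/299297, 110350/299297], P' = [824723/299297 363154/299297; 363154/299297 231724/299297]
step 2: x' = [131342982/69842981, -40704678/69842981], P' = [188290620/69842981 83157146/69842981; 83157146/69842981 53470412/69842981]

step 0: x̄ = F·x = [3, 0]
step 0: P̄ = F·P·Fᵀ + Q = [37 -24; -24 40]
step 0: y = z − H·x̄ = [-1]
step 0: S = H·P̄·Hᵀ + R = [294]
step 0: K = P̄·Hᵀ·S⁻¹ = [85/294; -52/147]
step 0: x' = x̄ + K·y = [797/294, 52/147]
step 0: P' = (I − K·H)·P̄ = [3653/294 892/147; 892/147 472/147]
step 1: x̄ = F·x = [797/98, -901/147]
step 1: P̄ = F·P·Fᵀ + Q = [11057/98 -5437/49; -5437/49 16918/147]
step 1: y = z − H·x̄ = [-5701/294]
step 1: S = H·P̄·Hᵀ + R = [299297/294]
step 1: K = P̄·Hᵀ·S⁻¹ = [98415/299297; -100294/299297]
step 1: x' = x̄ + K·y = [525698/299297, 110350/299297]
step 1: P' = (I − K·H)·P̄ = [824723/299297 363154/299297; 363154/299297 231724/299297]
step 2: x̄ = F·x = [1577094/299297, -1272096/299297]
step 2: P̄ = F·P·Fᵀ + Q = [7721804/299297 -7127262/299297; -7127262/299297 8328208/299297]
step 2: y = z − H·x̄ = [-3223395/299297]
step 2: S = H·P̄·Hᵀ + R = [69842981/299297]
step 2: K = P̄·Hᵀ·S⁻¹ = [21976328/69842981; -23783678/69842981]
step 2: x' = x̄ + K·y = [131342982/69842981, -40704678/69842981]
step 2: P' = (I − K·H)·P̄ = [188290620/69842981 83157146/69842981; 83157146/69842981 53470412/69842981]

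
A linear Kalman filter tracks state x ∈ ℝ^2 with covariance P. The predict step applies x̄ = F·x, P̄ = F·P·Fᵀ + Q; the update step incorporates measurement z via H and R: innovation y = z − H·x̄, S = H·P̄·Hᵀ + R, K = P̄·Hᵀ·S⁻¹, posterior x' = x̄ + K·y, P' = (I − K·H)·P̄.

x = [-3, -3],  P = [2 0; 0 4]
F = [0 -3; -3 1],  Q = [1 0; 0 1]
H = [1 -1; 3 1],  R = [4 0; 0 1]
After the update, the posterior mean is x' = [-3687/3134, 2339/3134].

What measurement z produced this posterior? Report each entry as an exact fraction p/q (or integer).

z = [-1, -3]

x̄ = F·x = [9, 6]
P̄ = F·P·Fᵀ + Q = [37 -12; -12 23]
S = H·P̄·Hᵀ + R = [88 112; 112 285]
K = P̄·Hᵀ·S⁻¹ = [2877/12536 403/1567; -8519/12536 347/1567]
x' − x̄ = [-31893/3134, -16465/3134] = K·y
y = (KᵀK)⁻¹·Kᵀ·(x' − x̄) = [-4, -36]
z = y + H·x̄ = [-4, -36] + [3, 33] = [-1, -3]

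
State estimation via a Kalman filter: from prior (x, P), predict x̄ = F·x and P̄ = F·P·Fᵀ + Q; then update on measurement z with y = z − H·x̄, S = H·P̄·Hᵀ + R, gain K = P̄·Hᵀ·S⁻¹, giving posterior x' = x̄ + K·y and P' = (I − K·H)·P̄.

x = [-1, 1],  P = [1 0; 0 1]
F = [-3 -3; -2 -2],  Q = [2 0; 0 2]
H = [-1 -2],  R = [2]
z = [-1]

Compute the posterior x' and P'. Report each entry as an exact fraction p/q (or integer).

x̄ = F·x = [0, 0]
P̄ = F·P·Fᵀ + Q = [20 12; 12 10]
y = z − H·x̄ = [-1]
S = H·P̄·Hᵀ + R = [110]
K = P̄·Hᵀ·S⁻¹ = [-2/5; -16/55]
x' = x̄ + K·y = [2/5, 16/55]
P' = (I − K·H)·P̄ = [12/5 -4/5; -4/5 38/55]

x' = [2/5, 16/55]
P' = [12/5 -4/5; -4/5 38/55]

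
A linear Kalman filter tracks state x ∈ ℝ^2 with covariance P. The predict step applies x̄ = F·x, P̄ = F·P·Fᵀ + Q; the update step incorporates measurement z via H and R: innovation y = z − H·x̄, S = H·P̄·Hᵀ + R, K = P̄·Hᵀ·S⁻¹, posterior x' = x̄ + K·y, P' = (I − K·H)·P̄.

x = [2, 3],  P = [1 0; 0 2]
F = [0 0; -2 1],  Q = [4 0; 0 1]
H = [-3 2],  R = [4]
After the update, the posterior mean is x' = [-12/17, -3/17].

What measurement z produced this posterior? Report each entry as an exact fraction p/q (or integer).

z = [2]

x̄ = F·x = [0, -1]
P̄ = F·P·Fᵀ + Q = [4 0; 0 7]
S = H·P̄·Hᵀ + R = [68]
K = P̄·Hᵀ·S⁻¹ = [-3/17; 7/34]
x' − x̄ = [-12/17, 14/17] = K·y
y = (KᵀK)⁻¹·Kᵀ·(x' − x̄) = [4]
z = y + H·x̄ = [4] + [-2] = [2]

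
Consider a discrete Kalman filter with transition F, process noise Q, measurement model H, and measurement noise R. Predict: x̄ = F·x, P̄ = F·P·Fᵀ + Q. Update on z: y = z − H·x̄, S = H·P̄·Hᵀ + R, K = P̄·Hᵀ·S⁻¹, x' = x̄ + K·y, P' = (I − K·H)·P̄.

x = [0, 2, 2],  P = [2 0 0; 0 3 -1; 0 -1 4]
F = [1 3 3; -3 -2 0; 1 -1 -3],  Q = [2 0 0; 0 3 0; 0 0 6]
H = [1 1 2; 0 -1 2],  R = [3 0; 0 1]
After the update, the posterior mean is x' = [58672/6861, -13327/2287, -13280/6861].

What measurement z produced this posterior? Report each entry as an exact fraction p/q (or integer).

x̄ = F·x = [12, -4, -8]
P̄ = F·P·Fᵀ + Q = [49 -18 -31; -18 33 -6; -31 -6 41]
S = H·P̄·Hᵀ + R = [65 87; 87 222]
K = P̄·Hᵀ·S⁻¹ = [-1018/2287 -163/6861; 1527/2287 -1062/2287; 778/2287 1805/6861]
x' − x̄ = [-23660/6861, -4179/2287, 41608/6861] = K·y
y = (KᵀK)⁻¹·Kᵀ·(x' − x̄) = [7, 14]
z = y + H·x̄ = [7, 14] + [-8, -12] = [-1, 2]

z = [-1, 2]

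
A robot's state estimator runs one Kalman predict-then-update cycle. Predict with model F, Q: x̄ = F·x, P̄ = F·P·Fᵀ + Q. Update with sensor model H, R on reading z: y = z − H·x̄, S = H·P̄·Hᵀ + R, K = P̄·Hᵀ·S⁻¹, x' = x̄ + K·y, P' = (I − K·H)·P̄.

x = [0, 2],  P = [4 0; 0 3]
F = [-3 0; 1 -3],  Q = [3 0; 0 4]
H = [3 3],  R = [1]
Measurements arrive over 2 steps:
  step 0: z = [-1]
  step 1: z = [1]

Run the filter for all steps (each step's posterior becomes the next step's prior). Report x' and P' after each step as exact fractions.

step 0: x̄ = F·x = [0, -6]
step 0: P̄ = F·P·Fᵀ + Q = [39 -12; -12 35]
step 0: y = z − H·x̄ = [17]
step 0: S = H·P̄·Hᵀ + R = [451]
step 0: K = P̄·Hᵀ·S⁻¹ = [81/451; 69/451]
step 0: x' = x̄ + K·y = [1377/451, -1533/451]
step 0: P' = (I − K·H)·P̄ = [11028/451 -11001/451; -11001/451 11024/451]
step 1: x̄ = F·x = [-4131/451, 5976/451]
step 1: P̄ = F·P·Fᵀ + Q = [100605/451 -132093/451; -132093/451 178054/451]
step 1: y = z − H·x̄ = [-124/11]
step 1: S = H·P̄·Hᵀ + R = [3188/11]
step 1: K = P̄·Hᵀ·S⁻¹ = [-576/797; 3363/3188]
step 1: x' = x̄ + K·y = [-33093/32677, 44409/32677]
step 1: P' = (I − K·H)·P̄ = [2342811/32677 -2350683/32677; -2350683/32677 9448693/130708]

step 0: x' = [1377/451, -1533/451], P' = [11028/451 -11001/451; -11001/451 11024/451]
step 1: x' = [-33093/32677, 44409/32677], P' = [2342811/32677 -2350683/32677; -2350683/32677 9448693/130708]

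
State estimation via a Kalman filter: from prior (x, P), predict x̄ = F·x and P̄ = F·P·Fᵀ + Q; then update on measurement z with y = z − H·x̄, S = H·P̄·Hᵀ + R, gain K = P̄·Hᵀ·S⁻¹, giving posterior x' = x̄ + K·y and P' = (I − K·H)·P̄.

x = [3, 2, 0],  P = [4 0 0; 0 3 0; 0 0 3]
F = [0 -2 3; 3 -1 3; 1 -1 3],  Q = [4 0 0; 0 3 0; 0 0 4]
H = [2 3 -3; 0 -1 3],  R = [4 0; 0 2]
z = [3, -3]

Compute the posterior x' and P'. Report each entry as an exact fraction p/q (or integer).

x̄ = F·x = [-4, 7, 1]
P̄ = F·P·Fᵀ + Q = [43 33 33; 33 69 42; 33 42 38]
y = z − H·x̄ = [-7, 1]
S = H·P̄·Hᵀ + R = [383 87; 87 161]
K = P̄·Hᵀ·S⁻¹ = [4052/27047 8898/27047; 9354/27047 4521/27047; 3147/27047 10395/27047]
x' = x̄ + K·y = [-127654/27047, 128372/27047, 15413/27047]
P' = (I − K·H)·P̄ = [227281/27047 -210279/27047 -64161/27047; -210279/27047 233508/27047 80850/27047; -64161/27047 80850/27047 33880/27047]

x' = [-127654/27047, 128372/27047, 15413/27047]
P' = [227281/27047 -210279/27047 -64161/27047; -210279/27047 233508/27047 80850/27047; -64161/27047 80850/27047 33880/27047]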